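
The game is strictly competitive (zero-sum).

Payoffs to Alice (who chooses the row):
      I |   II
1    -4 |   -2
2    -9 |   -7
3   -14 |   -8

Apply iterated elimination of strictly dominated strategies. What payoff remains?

Column II is strictly dominated by I for Bob (-4<-2, -9<-7, -14<-8); eliminate II.
Row 2 is strictly dominated by row 1 (-4>-9); eliminate 2.
Row 3 is strictly dominated by row 1 (-4>-14); eliminate 3.
Only (1, I) remains, with payoff -4.

-4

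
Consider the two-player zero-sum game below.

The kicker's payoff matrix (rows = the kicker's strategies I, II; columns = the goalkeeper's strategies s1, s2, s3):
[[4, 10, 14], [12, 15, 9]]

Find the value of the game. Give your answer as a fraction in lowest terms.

132/13

Column s2 is strictly dominated by s1 for the goalkeeper (it gives the kicker more in every row).
The remaining 2×2 game on (I, II) × (s1, s3) has no saddle point. Let the kicker play I with probability p; indifference gives 4p + 12(1−p) = 14p + 9(1−p), so p = 3/13.
Similarly the goalkeeper's optimal q on s1 is 5/13, and the value is 4·(5/13) + (14)·(8/13) = 132/13.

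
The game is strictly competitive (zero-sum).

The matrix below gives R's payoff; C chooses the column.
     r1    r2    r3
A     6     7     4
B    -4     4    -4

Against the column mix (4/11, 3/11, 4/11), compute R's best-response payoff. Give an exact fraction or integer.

61/11

A: (6)·(4/11) + (7)·(3/11) + (4)·(4/11) = 61/11.
B: (-4)·(4/11) + (4)·(3/11) + (-4)·(4/11) = -20/11.
The best pure response is A with expected payoff 61/11.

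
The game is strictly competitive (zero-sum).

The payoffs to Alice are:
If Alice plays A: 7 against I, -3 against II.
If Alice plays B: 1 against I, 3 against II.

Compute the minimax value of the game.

Row minima are -3 and 1, so Alice's maximin is 1; column maxima are 7 and 3, so Bob's minimax is 3. These differ, so the equilibrium is in mixed strategies.
Let Alice play A with probability p. Bob is indifferent when 7p + (1−p) = −3p + 3(1−p), giving p = 1/6.
Let Bob play I with probability q. Alice is indifferent when 7q − 3(1−q) = q + 3(1−q), giving q = 1/2.
The value is 7·(1/2) + (-3)·(1/2) = 2.

2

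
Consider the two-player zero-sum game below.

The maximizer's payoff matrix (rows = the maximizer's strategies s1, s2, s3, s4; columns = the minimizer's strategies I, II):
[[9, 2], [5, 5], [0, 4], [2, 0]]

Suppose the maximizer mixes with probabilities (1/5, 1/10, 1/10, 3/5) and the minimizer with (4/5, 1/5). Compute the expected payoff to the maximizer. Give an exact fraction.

Against (4/5, 1/5), each row's expected payoff is s1: 38/5; s2: 5; s3: 4/5; s4: 8/5.
Taking the (1/5, 1/10, 1/10, 3/5)-weighted average: (1/5)·(38/5) + (1/10)·(5) + (1/10)·(4/5) + (3/5)·(8/5) = 153/50.

153/50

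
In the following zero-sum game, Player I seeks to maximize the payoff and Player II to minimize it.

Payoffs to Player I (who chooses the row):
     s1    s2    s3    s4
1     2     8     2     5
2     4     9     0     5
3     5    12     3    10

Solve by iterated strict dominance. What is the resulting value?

Row 1 is strictly dominated by row 3 (5>2, 12>8, 3>2, 10>5); eliminate 1.
Row 2 is strictly dominated by row 3 (5>4, 12>9, 3>0, 10>5); eliminate 2.
Column s4 is strictly dominated by s1 for Player II (5<10); eliminate s4.
Column s2 is strictly dominated by s1 for Player II (5<12); eliminate s2.
Column s1 is strictly dominated by s3 for Player II (3<5); eliminate s1.
Only (3, s3) remains, with payoff 3.

3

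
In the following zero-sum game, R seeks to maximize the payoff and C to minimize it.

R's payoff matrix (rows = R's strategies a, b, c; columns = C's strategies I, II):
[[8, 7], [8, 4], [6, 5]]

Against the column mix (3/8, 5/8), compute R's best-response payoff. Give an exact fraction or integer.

a: (8)·(3/8) + (7)·(5/8) = 59/8.
b: (8)·(3/8) + (4)·(5/8) = 11/2.
c: (6)·(3/8) + (5)·(5/8) = 43/8.
The best pure response is a with expected payoff 59/8.

59/8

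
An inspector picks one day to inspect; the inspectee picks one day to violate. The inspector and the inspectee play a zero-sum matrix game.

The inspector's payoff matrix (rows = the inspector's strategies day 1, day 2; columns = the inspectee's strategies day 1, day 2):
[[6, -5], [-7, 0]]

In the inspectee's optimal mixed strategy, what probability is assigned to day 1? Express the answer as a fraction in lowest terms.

Row minima are -5 and -7, so the inspector's maximin is -5; column maxima are 6 and 0, so the inspectee's minimax is 0. These differ, so the equilibrium is in mixed strategies.
Let the inspectee play day 1 with probability q. The inspector is indifferent when 6q − 5(1−q) = −7q, giving q = 5/18.

5/18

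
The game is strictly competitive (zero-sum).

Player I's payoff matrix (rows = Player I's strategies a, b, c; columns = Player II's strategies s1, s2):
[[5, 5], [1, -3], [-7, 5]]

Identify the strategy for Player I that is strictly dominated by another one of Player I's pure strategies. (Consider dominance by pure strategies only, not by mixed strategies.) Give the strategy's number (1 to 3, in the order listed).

Compare b with a: 5 > 1, 5 > -3.
So a strictly dominates b for Player I; b is strictly dominated.

2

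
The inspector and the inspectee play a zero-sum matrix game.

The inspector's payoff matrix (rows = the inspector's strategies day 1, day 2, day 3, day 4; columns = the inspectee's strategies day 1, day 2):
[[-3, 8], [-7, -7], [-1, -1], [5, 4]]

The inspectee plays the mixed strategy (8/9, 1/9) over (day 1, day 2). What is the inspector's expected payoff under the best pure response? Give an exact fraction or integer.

44/9

day 1: (-3)·(8/9) + (8)·(1/9) = -16/9.
day 2: (-7)·(8/9) + (-7)·(1/9) = -7.
day 3: (-1)·(8/9) + (-1)·(1/9) = -1.
day 4: (5)·(8/9) + (4)·(1/9) = 44/9.
The best pure response is day 4 with expected payoff 44/9.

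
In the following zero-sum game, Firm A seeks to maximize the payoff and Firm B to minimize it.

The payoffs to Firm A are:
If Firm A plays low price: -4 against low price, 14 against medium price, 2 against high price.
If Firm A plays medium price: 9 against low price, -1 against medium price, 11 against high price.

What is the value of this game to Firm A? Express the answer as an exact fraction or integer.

61/14

Column high price is strictly dominated by low price for Firm B (it gives Firm A more in every row).
The remaining 2×2 game on (low price, medium price) × (low price, medium price) has no saddle point. Let Firm A play low price with probability p; indifference gives −4p + 9(1−p) = 14p − (1−p), so p = 5/14.
Similarly Firm B's optimal q on low price is 15/28, and the value is -4·(15/28) + (14)·(13/28) = 61/14.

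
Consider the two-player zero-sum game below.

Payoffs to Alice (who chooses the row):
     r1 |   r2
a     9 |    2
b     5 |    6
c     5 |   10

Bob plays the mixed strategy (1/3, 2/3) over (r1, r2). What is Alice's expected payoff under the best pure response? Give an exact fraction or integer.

a: (9)·(1/3) + (2)·(2/3) = 13/3.
b: (5)·(1/3) + (6)·(2/3) = 17/3.
c: (5)·(1/3) + (10)·(2/3) = 25/3.
The best pure response is c with expected payoff 25/3.

25/3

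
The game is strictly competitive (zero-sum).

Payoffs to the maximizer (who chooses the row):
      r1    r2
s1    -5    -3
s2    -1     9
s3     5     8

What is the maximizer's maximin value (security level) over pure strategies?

The worst-case payoff for each row is s1: -5, s2: -1, s3: 5.
The best of these is 5.

5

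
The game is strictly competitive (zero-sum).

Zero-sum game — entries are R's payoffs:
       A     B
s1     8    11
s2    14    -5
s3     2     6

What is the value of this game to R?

Row s3 is strictly dominated by row s1, so R never plays it.
The remaining 2×2 game on (s1, s2) × (A, B) has no saddle point. Let R play s1 with probability p; indifference gives 8p + 14(1−p) = 11p − 5(1−p), so p = 19/22.
Similarly C's optimal q on A is 8/11, and the value is 8·(8/11) + (11)·(3/11) = 97/11.

97/11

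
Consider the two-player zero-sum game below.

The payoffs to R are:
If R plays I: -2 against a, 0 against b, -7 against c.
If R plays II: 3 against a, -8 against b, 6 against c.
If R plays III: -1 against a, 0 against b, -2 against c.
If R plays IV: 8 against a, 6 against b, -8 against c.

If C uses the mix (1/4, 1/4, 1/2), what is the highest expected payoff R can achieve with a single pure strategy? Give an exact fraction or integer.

I: (-2)·(1/4) + (0)·(1/4) + (-7)·(1/2) = -4.
II: (3)·(1/4) + (-8)·(1/4) + (6)·(1/2) = 7/4.
III: (-1)·(1/4) + (0)·(1/4) + (-2)·(1/2) = -5/4.
IV: (8)·(1/4) + (6)·(1/4) + (-8)·(1/2) = -1/2.
The best pure response is II with expected payoff 7/4.

7/4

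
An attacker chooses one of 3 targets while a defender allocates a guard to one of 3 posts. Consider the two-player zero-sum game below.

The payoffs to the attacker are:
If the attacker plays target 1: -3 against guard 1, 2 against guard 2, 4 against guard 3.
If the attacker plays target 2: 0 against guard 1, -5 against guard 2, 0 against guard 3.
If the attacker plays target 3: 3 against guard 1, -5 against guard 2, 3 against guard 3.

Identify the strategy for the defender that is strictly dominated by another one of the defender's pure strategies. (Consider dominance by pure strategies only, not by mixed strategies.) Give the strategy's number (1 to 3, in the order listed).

The defender prefers columns that give the attacker less. Compare guard 3 with guard 2: 2 < 4, -5 < 0, -5 < 3.
So guard 2 strictly dominates guard 3 for the defender; guard 3 is strictly dominated.

3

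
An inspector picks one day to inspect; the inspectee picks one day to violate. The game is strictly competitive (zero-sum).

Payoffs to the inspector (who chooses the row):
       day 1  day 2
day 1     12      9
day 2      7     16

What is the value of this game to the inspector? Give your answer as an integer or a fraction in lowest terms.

Row minima are 9 and 7, so the inspector's maximin is 9; column maxima are 12 and 16, so the inspectee's minimax is 12. These differ, so the equilibrium is in mixed strategies.
Let the inspector play day 1 with probability p. The inspectee is indifferent when 12p + 7(1−p) = 9p + 16(1−p), giving p = 3/4.
Let the inspectee play day 1 with probability q. The inspector is indifferent when 12q + 9(1−q) = 7q + 16(1−q), giving q = 7/12.
The value is 12·(7/12) + (9)·(5/12) = 43/4.

43/4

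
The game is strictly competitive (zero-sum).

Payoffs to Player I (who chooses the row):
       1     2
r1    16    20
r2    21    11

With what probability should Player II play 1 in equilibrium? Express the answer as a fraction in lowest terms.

Row minima are 16 and 11, so Player I's maximin is 16; column maxima are 21 and 20, so Player II's minimax is 20. These differ, so the equilibrium is in mixed strategies.
Let Player II play 1 with probability q. Player I is indifferent when 16q + 20(1−q) = 21q + 11(1−q), giving q = 9/14.

9/14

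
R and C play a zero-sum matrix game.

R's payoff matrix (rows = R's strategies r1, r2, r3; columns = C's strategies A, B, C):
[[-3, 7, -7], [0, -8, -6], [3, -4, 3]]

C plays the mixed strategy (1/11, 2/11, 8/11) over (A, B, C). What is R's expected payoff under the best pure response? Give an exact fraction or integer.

r1: (-3)·(1/11) + (7)·(2/11) + (-7)·(8/11) = -45/11.
r2: (0)·(1/11) + (-8)·(2/11) + (-6)·(8/11) = -64/11.
r3: (3)·(1/11) + (-4)·(2/11) + (3)·(8/11) = 19/11.
The best pure response is r3 with expected payoff 19/11.

19/11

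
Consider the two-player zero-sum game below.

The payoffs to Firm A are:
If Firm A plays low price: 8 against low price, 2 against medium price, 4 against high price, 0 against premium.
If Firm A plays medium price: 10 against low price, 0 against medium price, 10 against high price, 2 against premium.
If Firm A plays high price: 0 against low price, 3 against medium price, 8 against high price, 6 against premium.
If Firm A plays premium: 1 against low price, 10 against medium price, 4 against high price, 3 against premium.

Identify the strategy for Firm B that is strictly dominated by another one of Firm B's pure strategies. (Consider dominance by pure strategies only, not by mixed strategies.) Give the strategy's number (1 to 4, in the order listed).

3

Firm B prefers columns that give Firm A less. Compare high price with premium: 0 < 4, 2 < 10, 6 < 8, 3 < 4.
So premium strictly dominates high price for Firm B; high price is strictly dominated.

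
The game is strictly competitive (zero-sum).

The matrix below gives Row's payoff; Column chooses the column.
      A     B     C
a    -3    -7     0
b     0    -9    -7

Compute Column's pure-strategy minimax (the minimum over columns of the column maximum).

-7

The worst case (largest entry) in each column is A: 0, B: -7, C: 0.
The best (smallest) of these is -7.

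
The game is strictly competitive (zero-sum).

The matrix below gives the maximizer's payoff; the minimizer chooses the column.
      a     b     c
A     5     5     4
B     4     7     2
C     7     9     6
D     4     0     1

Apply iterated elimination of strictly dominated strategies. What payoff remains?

6

Row B is strictly dominated by row C (7>4, 9>7, 6>2); eliminate B.
Column a is strictly dominated by c for the minimizer (4<5, 6<7, 1<4); eliminate a.
Row D is strictly dominated by row A (5>0, 4>1); eliminate D.
Row A is strictly dominated by row C (9>5, 6>4); eliminate A.
Column b is strictly dominated by c for the minimizer (6<9); eliminate b.
Only (C, c) remains, with payoff 6.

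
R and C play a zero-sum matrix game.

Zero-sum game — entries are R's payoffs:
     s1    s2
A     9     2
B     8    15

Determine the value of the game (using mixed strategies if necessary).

17/2

Row minima are 2 and 8, so R's maximin is 8; column maxima are 9 and 15, so C's minimax is 9. These differ, so the equilibrium is in mixed strategies.
Let R play A with probability p. C is indifferent when 9p + 8(1−p) = 2p + 15(1−p), giving p = 1/2.
Let C play s1 with probability q. R is indifferent when 9q + 2(1−q) = 8q + 15(1−q), giving q = 13/14.
The value is 9·(13/14) + (2)·(1/14) = 17/2.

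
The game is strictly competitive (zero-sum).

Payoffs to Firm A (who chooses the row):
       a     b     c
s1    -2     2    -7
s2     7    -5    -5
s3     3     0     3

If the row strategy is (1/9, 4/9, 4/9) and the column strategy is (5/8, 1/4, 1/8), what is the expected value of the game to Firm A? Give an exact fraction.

139/72

Against (5/8, 1/4, 1/8), each row's expected payoff is s1: -13/8; s2: 5/2; s3: 9/4.
Taking the (1/9, 4/9, 4/9)-weighted average: (1/9)·(-13/8) + (4/9)·(5/2) + (4/9)·(9/4) = 139/72.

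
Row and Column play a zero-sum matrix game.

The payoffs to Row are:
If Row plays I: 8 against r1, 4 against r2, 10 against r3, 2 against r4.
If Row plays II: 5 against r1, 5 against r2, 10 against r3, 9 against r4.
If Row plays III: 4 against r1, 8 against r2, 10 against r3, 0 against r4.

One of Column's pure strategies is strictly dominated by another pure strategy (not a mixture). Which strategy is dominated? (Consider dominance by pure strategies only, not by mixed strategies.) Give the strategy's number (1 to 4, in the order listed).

3

Column prefers columns that give Row less. Compare r3 with r1: 8 < 10, 5 < 10, 4 < 10.
So r1 strictly dominates r3 for Column; r3 is strictly dominated.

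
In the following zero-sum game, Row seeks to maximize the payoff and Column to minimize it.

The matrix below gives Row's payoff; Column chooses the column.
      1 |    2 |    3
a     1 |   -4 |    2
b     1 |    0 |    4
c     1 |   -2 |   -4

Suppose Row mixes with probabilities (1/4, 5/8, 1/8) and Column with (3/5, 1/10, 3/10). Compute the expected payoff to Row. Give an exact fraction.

Against (3/5, 1/10, 3/10), each row's expected payoff is a: 4/5; b: 9/5; c: -4/5.
Taking the (1/4, 5/8, 1/8)-weighted average: (1/4)·(4/5) + (5/8)·(9/5) + (1/8)·(-4/5) = 49/40.

49/40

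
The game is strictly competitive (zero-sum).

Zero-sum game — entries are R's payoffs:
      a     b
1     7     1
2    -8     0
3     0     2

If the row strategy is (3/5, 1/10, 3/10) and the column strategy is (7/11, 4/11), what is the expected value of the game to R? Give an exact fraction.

Against (7/11, 4/11), each row's expected payoff is 1: 53/11; 2: -56/11; 3: 8/11.
Taking the (3/5, 1/10, 3/10)-weighted average: (3/5)·(53/11) + (1/10)·(-56/11) + (3/10)·(8/11) = 13/5.

13/5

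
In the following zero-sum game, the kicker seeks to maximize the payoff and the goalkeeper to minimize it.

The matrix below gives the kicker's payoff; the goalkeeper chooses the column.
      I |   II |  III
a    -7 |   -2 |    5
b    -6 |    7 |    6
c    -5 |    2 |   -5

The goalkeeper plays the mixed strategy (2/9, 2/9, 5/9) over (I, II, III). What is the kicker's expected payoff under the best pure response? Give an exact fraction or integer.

32/9

a: (-7)·(2/9) + (-2)·(2/9) + (5)·(5/9) = 7/9.
b: (-6)·(2/9) + (7)·(2/9) + (6)·(5/9) = 32/9.
c: (-5)·(2/9) + (2)·(2/9) + (-5)·(5/9) = -31/9.
The best pure response is b with expected payoff 32/9.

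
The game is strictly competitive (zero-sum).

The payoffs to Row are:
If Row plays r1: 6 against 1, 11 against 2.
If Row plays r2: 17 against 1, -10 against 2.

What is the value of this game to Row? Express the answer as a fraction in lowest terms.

Row minima are 6 and -10, so Row's maximin is 6; column maxima are 17 and 11, so Column's minimax is 11. These differ, so the equilibrium is in mixed strategies.
Let Row play r1 with probability p. Column is indifferent when 6p + 17(1−p) = 11p − 10(1−p), giving p = 27/32.
Let Column play 1 with probability q. Row is indifferent when 6q + 11(1−q) = 17q − 10(1−q), giving q = 21/32.
The value is 6·(21/32) + (11)·(11/32) = 247/32.

247/32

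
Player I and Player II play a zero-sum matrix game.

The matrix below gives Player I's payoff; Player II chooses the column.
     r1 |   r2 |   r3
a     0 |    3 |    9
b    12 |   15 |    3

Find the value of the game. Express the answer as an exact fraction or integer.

Column r2 is strictly dominated by r1 for Player II (it gives Player I more in every row).
The remaining 2×2 game on (a, b) × (r1, r3) has no saddle point. Let Player I play a with probability p; indifference gives 12(1−p) = 9p + 3(1−p), so p = 1/2.
Similarly Player II's optimal q on r1 is 1/3, and the value is 0·(1/3) + (9)·(2/3) = 6.

6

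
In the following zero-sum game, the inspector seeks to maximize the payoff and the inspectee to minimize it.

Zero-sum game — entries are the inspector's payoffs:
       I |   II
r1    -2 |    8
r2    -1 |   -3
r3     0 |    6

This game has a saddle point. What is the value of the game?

0

Row minima: -2, -3, 0 → the inspector's maximin is 0.
Column maxima: 0, 8 → the inspectee's minimax is 0.
They coincide at (r3, I), so the value is 0.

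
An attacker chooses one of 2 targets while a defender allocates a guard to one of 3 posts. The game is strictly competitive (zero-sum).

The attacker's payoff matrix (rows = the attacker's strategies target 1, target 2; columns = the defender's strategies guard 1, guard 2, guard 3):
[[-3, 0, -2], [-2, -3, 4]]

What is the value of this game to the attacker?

Column guard 3 is strictly dominated by guard 1 for the defender (it gives the attacker more in every row).
The remaining 2×2 game on (target 1, target 2) × (guard 1, guard 2) has no saddle point. Let the attacker play target 1 with probability p; indifference gives −3p − 2(1−p) = −3(1−p), so p = 1/4.
Similarly the defender's optimal q on guard 1 is 3/4, and the value is -3·(3/4) + (0)·(1/4) = -9/4.

-9/4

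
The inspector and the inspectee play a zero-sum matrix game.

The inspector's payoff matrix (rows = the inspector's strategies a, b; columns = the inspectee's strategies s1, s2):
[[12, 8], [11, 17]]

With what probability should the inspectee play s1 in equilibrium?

9/10

Row minima are 8 and 11, so the inspector's maximin is 11; column maxima are 12 and 17, so the inspectee's minimax is 12. These differ, so the equilibrium is in mixed strategies.
Let the inspectee play s1 with probability q. The inspector is indifferent when 12q + 8(1−q) = 11q + 17(1−q), giving q = 9/10.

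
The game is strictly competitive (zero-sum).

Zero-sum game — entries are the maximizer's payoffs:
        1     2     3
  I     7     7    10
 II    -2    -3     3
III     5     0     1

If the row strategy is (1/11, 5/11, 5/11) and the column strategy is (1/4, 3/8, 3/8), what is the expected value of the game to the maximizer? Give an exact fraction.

Against (1/4, 3/8, 3/8), each row's expected payoff is I: 65/8; II: -1/2; III: 13/8.
Taking the (1/11, 5/11, 5/11)-weighted average: (1/11)·(65/8) + (5/11)·(-1/2) + (5/11)·(13/8) = 5/4.

5/4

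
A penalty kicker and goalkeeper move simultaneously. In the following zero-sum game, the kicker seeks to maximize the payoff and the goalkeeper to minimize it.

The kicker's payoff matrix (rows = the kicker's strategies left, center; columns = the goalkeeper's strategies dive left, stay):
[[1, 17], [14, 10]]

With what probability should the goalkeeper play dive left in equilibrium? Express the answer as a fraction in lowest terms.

Row minima are 1 and 10, so the kicker's maximin is 10; column maxima are 14 and 17, so the goalkeeper's minimax is 14. These differ, so the equilibrium is in mixed strategies.
Let the goalkeeper play dive left with probability q. The kicker is indifferent when q + 17(1−q) = 14q + 10(1−q), giving q = 7/20.

7/20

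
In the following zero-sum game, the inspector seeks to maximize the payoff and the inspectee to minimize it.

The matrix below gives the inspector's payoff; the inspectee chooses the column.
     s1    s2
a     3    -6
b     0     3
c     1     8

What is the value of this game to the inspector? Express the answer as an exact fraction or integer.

Row b is strictly dominated by row c, so the inspector never plays it.
The remaining 2×2 game on (a, c) × (s1, s2) has no saddle point. Let the inspector play a with probability p; indifference gives 3p + (1−p) = −6p + 8(1−p), so p = 7/16.
Similarly the inspectee's optimal q on s1 is 7/8, and the value is 3·(7/8) + (-6)·(1/8) = 15/8.

15/8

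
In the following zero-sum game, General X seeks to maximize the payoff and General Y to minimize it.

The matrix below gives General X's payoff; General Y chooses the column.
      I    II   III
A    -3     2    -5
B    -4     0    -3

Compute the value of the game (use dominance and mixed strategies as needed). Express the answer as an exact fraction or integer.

Column II is strictly dominated by I for General Y (it gives General X more in every row).
The remaining 2×2 game on (A, B) × (I, III) has no saddle point. Let General X play A with probability p; indifference gives −3p − 4(1−p) = −5p − 3(1−p), so p = 1/3.
Similarly General Y's optimal q on I is 2/3, and the value is -3·(2/3) + (-5)·(1/3) = -11/3.

-11/3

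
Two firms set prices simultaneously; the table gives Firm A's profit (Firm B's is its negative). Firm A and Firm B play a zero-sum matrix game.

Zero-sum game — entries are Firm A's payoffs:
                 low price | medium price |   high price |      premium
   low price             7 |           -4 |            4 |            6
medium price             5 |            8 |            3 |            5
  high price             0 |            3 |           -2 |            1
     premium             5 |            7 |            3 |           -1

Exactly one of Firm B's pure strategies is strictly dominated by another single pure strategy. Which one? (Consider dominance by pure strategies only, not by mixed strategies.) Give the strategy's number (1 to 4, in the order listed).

Firm B prefers columns that give Firm A less. Compare low price with high price: 4 < 7, 3 < 5, -2 < 0, 3 < 5.
So high price strictly dominates low price for Firm B; low price is strictly dominated.

1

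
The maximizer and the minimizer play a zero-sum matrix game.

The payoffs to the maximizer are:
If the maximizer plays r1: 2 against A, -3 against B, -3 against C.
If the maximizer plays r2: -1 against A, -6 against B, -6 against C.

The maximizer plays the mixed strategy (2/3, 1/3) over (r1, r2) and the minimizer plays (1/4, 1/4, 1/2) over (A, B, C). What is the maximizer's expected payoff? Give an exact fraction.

Against (1/4, 1/4, 1/2), each row's expected payoff is r1: -7/4; r2: -19/4.
Taking the (2/3, 1/3)-weighted average: (2/3)·(-7/4) + (1/3)·(-19/4) = -11/4.

-11/4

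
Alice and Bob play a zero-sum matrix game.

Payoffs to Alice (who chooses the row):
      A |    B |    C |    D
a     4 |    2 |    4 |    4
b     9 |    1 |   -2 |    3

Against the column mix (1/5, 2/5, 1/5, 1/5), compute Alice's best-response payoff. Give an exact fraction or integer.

16/5

a: (4)·(1/5) + (2)·(2/5) + (4)·(1/5) + (4)·(1/5) = 16/5.
b: (9)·(1/5) + (1)·(2/5) + (-2)·(1/5) + (3)·(1/5) = 12/5.
The best pure response is a with expected payoff 16/5.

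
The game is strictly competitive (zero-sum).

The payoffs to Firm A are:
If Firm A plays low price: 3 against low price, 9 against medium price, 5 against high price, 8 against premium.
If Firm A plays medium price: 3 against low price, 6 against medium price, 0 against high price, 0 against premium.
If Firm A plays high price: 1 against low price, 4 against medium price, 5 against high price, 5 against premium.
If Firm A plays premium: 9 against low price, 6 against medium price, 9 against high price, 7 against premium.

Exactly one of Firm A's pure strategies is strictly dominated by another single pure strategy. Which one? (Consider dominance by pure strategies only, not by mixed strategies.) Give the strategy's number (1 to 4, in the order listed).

3

Compare high price with premium: 9 > 1, 6 > 4, 9 > 5, 7 > 5.
So premium strictly dominates high price for Firm A; high price is strictly dominated.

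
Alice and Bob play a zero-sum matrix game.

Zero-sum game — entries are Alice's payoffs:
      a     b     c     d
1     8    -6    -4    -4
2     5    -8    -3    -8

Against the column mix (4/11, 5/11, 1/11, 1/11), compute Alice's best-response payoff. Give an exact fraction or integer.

-6/11

1: (8)·(4/11) + (-6)·(5/11) + (-4)·(1/11) + (-4)·(1/11) = -6/11.
2: (5)·(4/11) + (-8)·(5/11) + (-3)·(1/11) + (-8)·(1/11) = -31/11.
The best pure response is 1 with expected payoff -6/11.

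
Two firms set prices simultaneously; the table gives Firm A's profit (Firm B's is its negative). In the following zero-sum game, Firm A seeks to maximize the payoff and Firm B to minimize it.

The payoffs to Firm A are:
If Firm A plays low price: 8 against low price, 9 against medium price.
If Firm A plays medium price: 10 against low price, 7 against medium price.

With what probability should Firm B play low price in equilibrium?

1/2

Row minima are 8 and 7, so Firm A's maximin is 8; column maxima are 10 and 9, so Firm B's minimax is 9. These differ, so the equilibrium is in mixed strategies.
Let Firm B play low price with probability q. Firm A is indifferent when 8q + 9(1−q) = 10q + 7(1−q), giving q = 1/2.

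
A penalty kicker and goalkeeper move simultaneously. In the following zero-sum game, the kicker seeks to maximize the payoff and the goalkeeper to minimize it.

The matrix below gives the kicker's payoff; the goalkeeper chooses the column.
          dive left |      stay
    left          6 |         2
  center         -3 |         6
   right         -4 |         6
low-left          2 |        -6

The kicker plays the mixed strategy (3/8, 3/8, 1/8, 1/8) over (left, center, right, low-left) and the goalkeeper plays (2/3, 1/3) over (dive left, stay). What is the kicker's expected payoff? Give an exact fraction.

Against (2/3, 1/3), each row's expected payoff is left: 14/3; center: 0; right: -2/3; low-left: -2/3.
Taking the (3/8, 3/8, 1/8, 1/8)-weighted average: (3/8)·(14/3) + (3/8)·(0) + (1/8)·(-2/3) + (1/8)·(-2/3) = 19/12.

19/12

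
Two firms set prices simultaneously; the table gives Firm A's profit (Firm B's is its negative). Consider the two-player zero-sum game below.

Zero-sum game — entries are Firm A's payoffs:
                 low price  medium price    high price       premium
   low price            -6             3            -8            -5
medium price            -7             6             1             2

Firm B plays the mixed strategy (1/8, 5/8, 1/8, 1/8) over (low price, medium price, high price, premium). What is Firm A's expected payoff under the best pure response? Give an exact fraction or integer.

low price: (-6)·(1/8) + (3)·(5/8) + (-8)·(1/8) + (-5)·(1/8) = -1/2.
medium price: (-7)·(1/8) + (6)·(5/8) + (1)·(1/8) + (2)·(1/8) = 13/4.
The best pure response is medium price with expected payoff 13/4.

13/4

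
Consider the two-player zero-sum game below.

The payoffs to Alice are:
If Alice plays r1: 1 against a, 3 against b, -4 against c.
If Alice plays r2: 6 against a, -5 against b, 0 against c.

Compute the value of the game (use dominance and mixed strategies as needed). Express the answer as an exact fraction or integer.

-5/3

Column a is strictly dominated by c for Bob (it gives Alice more in every row).
The remaining 2×2 game on (r1, r2) × (b, c) has no saddle point. Let Alice play r1 with probability p; indifference gives 3p − 5(1−p) = −4p, so p = 5/12.
Similarly Bob's optimal q on b is 1/3, and the value is 3·(1/3) + (-4)·(2/3) = -5/3.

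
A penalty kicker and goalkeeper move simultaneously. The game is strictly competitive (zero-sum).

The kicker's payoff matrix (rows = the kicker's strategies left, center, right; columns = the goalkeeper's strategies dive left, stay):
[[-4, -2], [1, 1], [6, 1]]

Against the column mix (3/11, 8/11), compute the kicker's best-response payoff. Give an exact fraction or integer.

left: (-4)·(3/11) + (-2)·(8/11) = -28/11.
center: (1)·(3/11) + (1)·(8/11) = 1.
right: (6)·(3/11) + (1)·(8/11) = 26/11.
The best pure response is right with expected payoff 26/11.

26/11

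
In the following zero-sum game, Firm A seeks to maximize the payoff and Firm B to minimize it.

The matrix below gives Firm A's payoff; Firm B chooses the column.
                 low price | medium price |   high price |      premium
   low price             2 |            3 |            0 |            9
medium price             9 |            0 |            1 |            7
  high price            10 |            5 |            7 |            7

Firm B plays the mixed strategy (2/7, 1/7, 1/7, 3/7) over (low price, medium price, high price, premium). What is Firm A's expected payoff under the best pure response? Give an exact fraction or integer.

low price: (2)·(2/7) + (3)·(1/7) + (0)·(1/7) + (9)·(3/7) = 34/7.
medium price: (9)·(2/7) + (0)·(1/7) + (1)·(1/7) + (7)·(3/7) = 40/7.
high price: (10)·(2/7) + (5)·(1/7) + (7)·(1/7) + (7)·(3/7) = 53/7.
The best pure response is high price with expected payoff 53/7.

53/7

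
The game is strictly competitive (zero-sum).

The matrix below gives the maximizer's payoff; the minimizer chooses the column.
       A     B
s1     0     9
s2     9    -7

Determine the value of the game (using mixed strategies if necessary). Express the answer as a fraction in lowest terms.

81/25

Row minima are 0 and -7, so the maximizer's maximin is 0; column maxima are 9 and 9, so the minimizer's minimax is 9. These differ, so the equilibrium is in mixed strategies.
Let the maximizer play s1 with probability p. The minimizer is indifferent when 9(1−p) = 9p − 7(1−p), giving p = 16/25.
Let the minimizer play A with probability q. The maximizer is indifferent when 9(1−q) = 9q − 7(1−q), giving q = 16/25.
The value is 0·(16/25) + (9)·(9/25) = 81/25.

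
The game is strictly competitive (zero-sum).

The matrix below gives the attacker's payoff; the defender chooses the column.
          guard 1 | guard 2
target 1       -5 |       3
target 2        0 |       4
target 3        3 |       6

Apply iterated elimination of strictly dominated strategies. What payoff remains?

3

Row target 2 is strictly dominated by row target 3 (3>0, 6>4); eliminate target 2.
Column guard 2 is strictly dominated by guard 1 for the defender (-5<3, 3<6); eliminate guard 2.
Row target 1 is strictly dominated by row target 3 (3>-5); eliminate target 1.
Only (target 3, guard 1) remains, with payoff 3.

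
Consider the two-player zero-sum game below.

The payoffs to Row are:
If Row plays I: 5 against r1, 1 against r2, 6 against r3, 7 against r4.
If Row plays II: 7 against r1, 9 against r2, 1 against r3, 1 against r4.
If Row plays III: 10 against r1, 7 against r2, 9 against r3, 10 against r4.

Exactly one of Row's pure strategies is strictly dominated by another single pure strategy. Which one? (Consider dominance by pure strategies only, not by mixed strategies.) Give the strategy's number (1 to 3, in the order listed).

1

Compare I with III: 10 > 5, 7 > 1, 9 > 6, 10 > 7.
So III strictly dominates I for Row; I is strictly dominated.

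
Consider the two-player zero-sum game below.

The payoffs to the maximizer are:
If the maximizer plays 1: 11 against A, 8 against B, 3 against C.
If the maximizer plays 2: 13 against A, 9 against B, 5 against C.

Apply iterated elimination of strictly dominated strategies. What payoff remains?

5

Column A is strictly dominated by B for the minimizer (8<11, 9<13); eliminate A.
Column B is strictly dominated by C for the minimizer (3<8, 5<9); eliminate B.
Row 1 is strictly dominated by row 2 (5>3); eliminate 1.
Only (2, C) remains, with payoff 5.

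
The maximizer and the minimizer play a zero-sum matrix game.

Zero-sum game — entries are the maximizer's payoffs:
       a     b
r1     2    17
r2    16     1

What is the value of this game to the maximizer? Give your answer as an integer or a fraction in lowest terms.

Row minima are 2 and 1, so the maximizer's maximin is 2; column maxima are 16 and 17, so the minimizer's minimax is 16. These differ, so the equilibrium is in mixed strategies.
Let the maximizer play r1 with probability p. The minimizer is indifferent when 2p + 16(1−p) = 17p + (1−p), giving p = 1/2.
Let the minimizer play a with probability q. The maximizer is indifferent when 2q + 17(1−q) = 16q + (1−q), giving q = 8/15.
The value is 2·(8/15) + (17)·(7/15) = 9.

9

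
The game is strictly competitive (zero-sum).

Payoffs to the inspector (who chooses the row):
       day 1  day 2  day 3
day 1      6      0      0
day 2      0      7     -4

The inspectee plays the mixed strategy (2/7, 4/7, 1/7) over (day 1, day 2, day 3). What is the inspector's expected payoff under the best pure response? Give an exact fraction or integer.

24/7

day 1: (6)·(2/7) + (0)·(4/7) + (0)·(1/7) = 12/7.
day 2: (0)·(2/7) + (7)·(4/7) + (-4)·(1/7) = 24/7.
The best pure response is day 2 with expected payoff 24/7.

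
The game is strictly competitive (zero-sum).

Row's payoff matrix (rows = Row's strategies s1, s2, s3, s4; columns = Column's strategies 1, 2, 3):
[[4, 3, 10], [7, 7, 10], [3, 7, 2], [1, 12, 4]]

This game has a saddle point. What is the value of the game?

7

Row minima: 3, 7, 2, 1 → Row's maximin is 7.
Column maxima: 7, 12, 10 → Column's minimax is 7.
They coincide at (s2, 1), so the value is 7.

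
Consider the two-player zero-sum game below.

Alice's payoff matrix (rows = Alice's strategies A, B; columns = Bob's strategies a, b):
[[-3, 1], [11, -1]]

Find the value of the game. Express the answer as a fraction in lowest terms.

1/2

Row minima are -3 and -1, so Alice's maximin is -1; column maxima are 11 and 1, so Bob's minimax is 1. These differ, so the equilibrium is in mixed strategies.
Let Alice play A with probability p. Bob is indifferent when −3p + 11(1−p) = p − (1−p), giving p = 3/4.
Let Bob play a with probability q. Alice is indifferent when −3q + (1−q) = 11q − (1−q), giving q = 1/8.
The value is -3·(1/8) + (1)·(7/8) = 1/2.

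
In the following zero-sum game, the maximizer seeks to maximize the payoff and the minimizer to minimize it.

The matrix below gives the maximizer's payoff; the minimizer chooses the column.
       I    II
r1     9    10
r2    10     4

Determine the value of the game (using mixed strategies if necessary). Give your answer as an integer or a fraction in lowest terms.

Row minima are 9 and 4, so the maximizer's maximin is 9; column maxima are 10 and 10, so the minimizer's minimax is 10. These differ, so the equilibrium is in mixed strategies.
Let the maximizer play r1 with probability p. The minimizer is indifferent when 9p + 10(1−p) = 10p + 4(1−p), giving p = 6/7.
Let the minimizer play I with probability q. The maximizer is indifferent when 9q + 10(1−q) = 10q + 4(1−q), giving q = 6/7.
The value is 9·(6/7) + (10)·(1/7) = 64/7.

64/7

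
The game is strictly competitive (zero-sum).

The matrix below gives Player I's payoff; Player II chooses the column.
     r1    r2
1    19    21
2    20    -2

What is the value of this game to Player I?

Row minima are 19 and -2, so Player I's maximin is 19; column maxima are 20 and 21, so Player II's minimax is 20. These differ, so the equilibrium is in mixed strategies.
Let Player I play 1 with probability p. Player II is indifferent when 19p + 20(1−p) = 21p − 2(1−p), giving p = 11/12.
Let Player II play r1 with probability q. Player I is indifferent when 19q + 21(1−q) = 20q − 2(1−q), giving q = 23/24.
The value is 19·(23/24) + (21)·(1/24) = 229/12.

229/12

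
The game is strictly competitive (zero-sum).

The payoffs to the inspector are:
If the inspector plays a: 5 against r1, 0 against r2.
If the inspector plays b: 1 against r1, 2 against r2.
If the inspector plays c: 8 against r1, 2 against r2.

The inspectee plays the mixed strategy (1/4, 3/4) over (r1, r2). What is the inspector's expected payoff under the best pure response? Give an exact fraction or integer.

a: (5)·(1/4) + (0)·(3/4) = 5/4.
b: (1)·(1/4) + (2)·(3/4) = 7/4.
c: (8)·(1/4) + (2)·(3/4) = 7/2.
The best pure response is c with expected payoff 7/2.

7/2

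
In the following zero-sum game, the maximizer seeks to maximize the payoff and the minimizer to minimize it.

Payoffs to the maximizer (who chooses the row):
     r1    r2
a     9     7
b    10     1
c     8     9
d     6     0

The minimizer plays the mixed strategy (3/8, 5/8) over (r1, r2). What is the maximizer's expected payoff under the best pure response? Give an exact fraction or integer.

69/8

a: (9)·(3/8) + (7)·(5/8) = 31/4.
b: (10)·(3/8) + (1)·(5/8) = 35/8.
c: (8)·(3/8) + (9)·(5/8) = 69/8.
d: (6)·(3/8) + (0)·(5/8) = 9/4.
The best pure response is c with expected payoff 69/8.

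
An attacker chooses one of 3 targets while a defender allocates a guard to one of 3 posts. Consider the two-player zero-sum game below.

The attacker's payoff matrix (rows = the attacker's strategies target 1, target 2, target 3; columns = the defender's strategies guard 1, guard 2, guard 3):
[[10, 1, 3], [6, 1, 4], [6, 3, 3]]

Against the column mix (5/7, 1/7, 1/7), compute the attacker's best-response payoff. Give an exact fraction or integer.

54/7

target 1: (10)·(5/7) + (1)·(1/7) + (3)·(1/7) = 54/7.
target 2: (6)·(5/7) + (1)·(1/7) + (4)·(1/7) = 5.
target 3: (6)·(5/7) + (3)·(1/7) + (3)·(1/7) = 36/7.
The best pure response is target 1 with expected payoff 54/7.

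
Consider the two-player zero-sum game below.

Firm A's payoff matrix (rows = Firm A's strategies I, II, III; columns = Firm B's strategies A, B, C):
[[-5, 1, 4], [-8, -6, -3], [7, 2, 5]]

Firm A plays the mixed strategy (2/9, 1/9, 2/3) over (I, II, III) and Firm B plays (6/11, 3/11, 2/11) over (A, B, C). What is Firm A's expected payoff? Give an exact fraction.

Against (6/11, 3/11, 2/11), each row's expected payoff is I: -19/11; II: -72/11; III: 58/11.
Taking the (2/9, 1/9, 2/3)-weighted average: (2/9)·(-19/11) + (1/9)·(-72/11) + (2/3)·(58/11) = 238/99.

238/99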